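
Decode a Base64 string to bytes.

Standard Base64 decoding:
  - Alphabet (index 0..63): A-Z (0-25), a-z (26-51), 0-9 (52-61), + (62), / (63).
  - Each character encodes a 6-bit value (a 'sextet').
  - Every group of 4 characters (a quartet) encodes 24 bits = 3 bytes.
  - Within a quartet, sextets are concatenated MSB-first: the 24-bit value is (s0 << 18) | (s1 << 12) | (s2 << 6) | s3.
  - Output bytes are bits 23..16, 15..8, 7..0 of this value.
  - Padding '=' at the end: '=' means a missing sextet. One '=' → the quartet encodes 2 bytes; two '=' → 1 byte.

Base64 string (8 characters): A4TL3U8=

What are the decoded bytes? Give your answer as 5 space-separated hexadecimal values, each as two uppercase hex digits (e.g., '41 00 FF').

Answer: 03 84 CB DD 4F

Derivation:
After char 0 ('A'=0): chars_in_quartet=1 acc=0x0 bytes_emitted=0
After char 1 ('4'=56): chars_in_quartet=2 acc=0x38 bytes_emitted=0
After char 2 ('T'=19): chars_in_quartet=3 acc=0xE13 bytes_emitted=0
After char 3 ('L'=11): chars_in_quartet=4 acc=0x384CB -> emit 03 84 CB, reset; bytes_emitted=3
After char 4 ('3'=55): chars_in_quartet=1 acc=0x37 bytes_emitted=3
After char 5 ('U'=20): chars_in_quartet=2 acc=0xDD4 bytes_emitted=3
After char 6 ('8'=60): chars_in_quartet=3 acc=0x3753C bytes_emitted=3
Padding '=': partial quartet acc=0x3753C -> emit DD 4F; bytes_emitted=5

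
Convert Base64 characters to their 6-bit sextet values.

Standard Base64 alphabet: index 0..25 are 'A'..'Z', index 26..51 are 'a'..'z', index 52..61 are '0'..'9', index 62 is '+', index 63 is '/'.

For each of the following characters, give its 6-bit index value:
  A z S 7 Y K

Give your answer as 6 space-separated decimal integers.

'A': A..Z range, ord('A') − ord('A') = 0
'z': a..z range, 26 + ord('z') − ord('a') = 51
'S': A..Z range, ord('S') − ord('A') = 18
'7': 0..9 range, 52 + ord('7') − ord('0') = 59
'Y': A..Z range, ord('Y') − ord('A') = 24
'K': A..Z range, ord('K') − ord('A') = 10

Answer: 0 51 18 59 24 10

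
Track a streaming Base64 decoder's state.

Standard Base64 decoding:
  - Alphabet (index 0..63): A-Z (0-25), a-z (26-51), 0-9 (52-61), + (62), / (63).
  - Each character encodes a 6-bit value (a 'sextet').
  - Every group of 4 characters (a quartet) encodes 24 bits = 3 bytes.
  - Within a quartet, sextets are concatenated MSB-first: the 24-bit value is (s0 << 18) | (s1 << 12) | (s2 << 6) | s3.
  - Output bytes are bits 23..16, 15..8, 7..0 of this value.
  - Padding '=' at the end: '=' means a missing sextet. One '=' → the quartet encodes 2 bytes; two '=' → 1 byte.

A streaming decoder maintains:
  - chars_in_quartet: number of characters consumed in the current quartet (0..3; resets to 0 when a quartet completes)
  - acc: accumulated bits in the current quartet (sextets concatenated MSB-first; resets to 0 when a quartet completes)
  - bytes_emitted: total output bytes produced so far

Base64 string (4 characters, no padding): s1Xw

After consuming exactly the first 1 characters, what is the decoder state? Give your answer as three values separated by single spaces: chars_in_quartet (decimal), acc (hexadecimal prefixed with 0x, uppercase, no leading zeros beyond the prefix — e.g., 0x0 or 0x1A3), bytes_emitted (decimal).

Answer: 1 0x2C 0

Derivation:
After char 0 ('s'=44): chars_in_quartet=1 acc=0x2C bytes_emitted=0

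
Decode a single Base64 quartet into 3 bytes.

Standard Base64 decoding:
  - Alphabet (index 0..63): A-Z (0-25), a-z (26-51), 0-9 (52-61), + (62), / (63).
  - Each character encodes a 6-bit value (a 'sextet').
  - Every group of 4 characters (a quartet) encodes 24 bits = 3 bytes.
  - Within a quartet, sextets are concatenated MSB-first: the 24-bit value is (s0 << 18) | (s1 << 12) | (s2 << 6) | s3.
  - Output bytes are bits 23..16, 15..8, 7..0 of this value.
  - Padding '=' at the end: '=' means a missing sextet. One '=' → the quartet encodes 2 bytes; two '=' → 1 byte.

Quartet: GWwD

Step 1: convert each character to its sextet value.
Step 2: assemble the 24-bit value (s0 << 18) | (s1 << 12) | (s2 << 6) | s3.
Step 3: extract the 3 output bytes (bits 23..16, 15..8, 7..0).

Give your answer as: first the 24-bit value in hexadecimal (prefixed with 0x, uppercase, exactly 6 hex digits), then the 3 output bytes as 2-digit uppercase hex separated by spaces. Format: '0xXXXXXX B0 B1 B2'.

Sextets: G=6, W=22, w=48, D=3
24-bit: (6<<18) | (22<<12) | (48<<6) | 3
      = 0x180000 | 0x016000 | 0x000C00 | 0x000003
      = 0x196C03
Bytes: (v>>16)&0xFF=19, (v>>8)&0xFF=6C, v&0xFF=03

Answer: 0x196C03 19 6C 03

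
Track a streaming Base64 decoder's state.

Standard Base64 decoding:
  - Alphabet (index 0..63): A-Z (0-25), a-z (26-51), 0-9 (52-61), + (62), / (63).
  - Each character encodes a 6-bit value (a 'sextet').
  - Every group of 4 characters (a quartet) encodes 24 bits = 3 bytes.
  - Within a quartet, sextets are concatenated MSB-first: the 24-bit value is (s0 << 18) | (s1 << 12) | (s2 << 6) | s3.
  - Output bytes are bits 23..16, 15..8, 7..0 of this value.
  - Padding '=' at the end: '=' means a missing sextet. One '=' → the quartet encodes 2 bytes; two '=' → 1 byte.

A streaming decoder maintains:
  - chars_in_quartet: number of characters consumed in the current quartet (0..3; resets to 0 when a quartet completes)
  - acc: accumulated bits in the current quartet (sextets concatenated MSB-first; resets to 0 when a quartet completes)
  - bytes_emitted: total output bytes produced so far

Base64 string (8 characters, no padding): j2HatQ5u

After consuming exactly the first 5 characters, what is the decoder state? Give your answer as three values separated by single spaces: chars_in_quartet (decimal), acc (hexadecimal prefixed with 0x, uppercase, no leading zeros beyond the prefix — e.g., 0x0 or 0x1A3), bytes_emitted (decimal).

Answer: 1 0x2D 3

Derivation:
After char 0 ('j'=35): chars_in_quartet=1 acc=0x23 bytes_emitted=0
After char 1 ('2'=54): chars_in_quartet=2 acc=0x8F6 bytes_emitted=0
After char 2 ('H'=7): chars_in_quartet=3 acc=0x23D87 bytes_emitted=0
After char 3 ('a'=26): chars_in_quartet=4 acc=0x8F61DA -> emit 8F 61 DA, reset; bytes_emitted=3
After char 4 ('t'=45): chars_in_quartet=1 acc=0x2D bytes_emitted=3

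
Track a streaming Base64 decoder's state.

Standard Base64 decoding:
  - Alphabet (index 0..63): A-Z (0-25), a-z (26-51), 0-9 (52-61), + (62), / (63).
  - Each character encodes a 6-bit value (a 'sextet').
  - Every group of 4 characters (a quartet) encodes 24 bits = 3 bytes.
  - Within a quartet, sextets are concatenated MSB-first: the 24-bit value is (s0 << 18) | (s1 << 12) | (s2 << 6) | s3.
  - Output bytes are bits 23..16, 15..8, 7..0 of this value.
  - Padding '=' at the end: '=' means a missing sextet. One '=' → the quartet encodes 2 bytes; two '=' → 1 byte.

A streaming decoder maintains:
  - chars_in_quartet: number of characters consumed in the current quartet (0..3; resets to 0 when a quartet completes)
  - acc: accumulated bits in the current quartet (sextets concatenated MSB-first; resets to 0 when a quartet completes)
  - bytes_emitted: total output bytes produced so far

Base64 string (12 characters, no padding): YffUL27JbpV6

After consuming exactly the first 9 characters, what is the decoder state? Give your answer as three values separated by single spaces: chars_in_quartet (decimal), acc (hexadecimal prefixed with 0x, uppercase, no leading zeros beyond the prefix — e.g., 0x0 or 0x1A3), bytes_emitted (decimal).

After char 0 ('Y'=24): chars_in_quartet=1 acc=0x18 bytes_emitted=0
After char 1 ('f'=31): chars_in_quartet=2 acc=0x61F bytes_emitted=0
After char 2 ('f'=31): chars_in_quartet=3 acc=0x187DF bytes_emitted=0
After char 3 ('U'=20): chars_in_quartet=4 acc=0x61F7D4 -> emit 61 F7 D4, reset; bytes_emitted=3
After char 4 ('L'=11): chars_in_quartet=1 acc=0xB bytes_emitted=3
After char 5 ('2'=54): chars_in_quartet=2 acc=0x2F6 bytes_emitted=3
After char 6 ('7'=59): chars_in_quartet=3 acc=0xBDBB bytes_emitted=3
After char 7 ('J'=9): chars_in_quartet=4 acc=0x2F6EC9 -> emit 2F 6E C9, reset; bytes_emitted=6
After char 8 ('b'=27): chars_in_quartet=1 acc=0x1B bytes_emitted=6

Answer: 1 0x1B 6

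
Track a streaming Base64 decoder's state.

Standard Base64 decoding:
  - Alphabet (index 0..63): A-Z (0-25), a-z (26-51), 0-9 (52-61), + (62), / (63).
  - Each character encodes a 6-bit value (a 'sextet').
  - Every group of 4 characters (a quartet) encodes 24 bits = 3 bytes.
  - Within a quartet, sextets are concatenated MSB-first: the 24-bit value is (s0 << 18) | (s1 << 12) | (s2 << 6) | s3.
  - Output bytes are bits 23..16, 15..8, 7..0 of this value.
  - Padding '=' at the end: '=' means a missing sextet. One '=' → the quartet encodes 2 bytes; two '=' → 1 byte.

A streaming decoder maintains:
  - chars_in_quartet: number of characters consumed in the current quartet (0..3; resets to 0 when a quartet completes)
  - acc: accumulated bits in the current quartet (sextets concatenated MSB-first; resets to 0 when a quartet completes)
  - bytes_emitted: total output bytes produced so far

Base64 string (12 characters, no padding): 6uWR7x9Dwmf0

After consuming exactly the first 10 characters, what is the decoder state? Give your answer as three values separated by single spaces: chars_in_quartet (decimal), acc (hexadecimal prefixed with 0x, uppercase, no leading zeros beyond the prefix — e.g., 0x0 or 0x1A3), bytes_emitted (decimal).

After char 0 ('6'=58): chars_in_quartet=1 acc=0x3A bytes_emitted=0
After char 1 ('u'=46): chars_in_quartet=2 acc=0xEAE bytes_emitted=0
After char 2 ('W'=22): chars_in_quartet=3 acc=0x3AB96 bytes_emitted=0
After char 3 ('R'=17): chars_in_quartet=4 acc=0xEAE591 -> emit EA E5 91, reset; bytes_emitted=3
After char 4 ('7'=59): chars_in_quartet=1 acc=0x3B bytes_emitted=3
After char 5 ('x'=49): chars_in_quartet=2 acc=0xEF1 bytes_emitted=3
After char 6 ('9'=61): chars_in_quartet=3 acc=0x3BC7D bytes_emitted=3
After char 7 ('D'=3): chars_in_quartet=4 acc=0xEF1F43 -> emit EF 1F 43, reset; bytes_emitted=6
After char 8 ('w'=48): chars_in_quartet=1 acc=0x30 bytes_emitted=6
After char 9 ('m'=38): chars_in_quartet=2 acc=0xC26 bytes_emitted=6

Answer: 2 0xC26 6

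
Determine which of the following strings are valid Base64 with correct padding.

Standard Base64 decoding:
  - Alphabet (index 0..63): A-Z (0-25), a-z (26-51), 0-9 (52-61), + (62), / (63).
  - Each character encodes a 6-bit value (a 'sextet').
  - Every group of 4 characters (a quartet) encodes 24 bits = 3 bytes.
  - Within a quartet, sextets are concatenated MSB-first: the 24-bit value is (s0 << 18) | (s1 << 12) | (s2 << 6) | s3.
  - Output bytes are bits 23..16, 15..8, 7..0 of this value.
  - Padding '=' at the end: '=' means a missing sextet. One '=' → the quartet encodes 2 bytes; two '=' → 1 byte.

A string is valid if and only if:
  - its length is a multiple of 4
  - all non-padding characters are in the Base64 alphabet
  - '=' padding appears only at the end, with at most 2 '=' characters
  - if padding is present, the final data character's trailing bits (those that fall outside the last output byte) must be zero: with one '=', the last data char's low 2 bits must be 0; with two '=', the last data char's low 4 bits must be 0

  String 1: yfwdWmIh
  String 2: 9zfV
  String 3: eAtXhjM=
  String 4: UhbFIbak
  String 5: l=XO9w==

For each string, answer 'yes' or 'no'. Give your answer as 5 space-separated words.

Answer: yes yes yes yes no

Derivation:
String 1: 'yfwdWmIh' → valid
String 2: '9zfV' → valid
String 3: 'eAtXhjM=' → valid
String 4: 'UhbFIbak' → valid
String 5: 'l=XO9w==' → invalid (bad char(s): ['=']; '=' in middle)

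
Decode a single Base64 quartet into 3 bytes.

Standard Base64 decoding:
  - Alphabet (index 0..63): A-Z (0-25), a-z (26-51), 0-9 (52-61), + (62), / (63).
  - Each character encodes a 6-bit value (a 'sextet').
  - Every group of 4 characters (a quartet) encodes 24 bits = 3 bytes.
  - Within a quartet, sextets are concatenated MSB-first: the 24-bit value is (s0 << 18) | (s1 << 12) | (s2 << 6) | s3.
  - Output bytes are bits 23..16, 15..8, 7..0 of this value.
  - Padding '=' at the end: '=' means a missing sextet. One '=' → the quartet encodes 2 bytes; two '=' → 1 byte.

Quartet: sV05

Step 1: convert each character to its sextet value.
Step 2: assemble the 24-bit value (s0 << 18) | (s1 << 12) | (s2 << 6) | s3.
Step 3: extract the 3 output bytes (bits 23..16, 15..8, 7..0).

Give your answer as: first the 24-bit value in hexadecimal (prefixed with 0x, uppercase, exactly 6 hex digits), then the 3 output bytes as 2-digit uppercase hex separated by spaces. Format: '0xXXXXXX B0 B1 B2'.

Answer: 0xB15D39 B1 5D 39

Derivation:
Sextets: s=44, V=21, 0=52, 5=57
24-bit: (44<<18) | (21<<12) | (52<<6) | 57
      = 0xB00000 | 0x015000 | 0x000D00 | 0x000039
      = 0xB15D39
Bytes: (v>>16)&0xFF=B1, (v>>8)&0xFF=5D, v&0xFF=39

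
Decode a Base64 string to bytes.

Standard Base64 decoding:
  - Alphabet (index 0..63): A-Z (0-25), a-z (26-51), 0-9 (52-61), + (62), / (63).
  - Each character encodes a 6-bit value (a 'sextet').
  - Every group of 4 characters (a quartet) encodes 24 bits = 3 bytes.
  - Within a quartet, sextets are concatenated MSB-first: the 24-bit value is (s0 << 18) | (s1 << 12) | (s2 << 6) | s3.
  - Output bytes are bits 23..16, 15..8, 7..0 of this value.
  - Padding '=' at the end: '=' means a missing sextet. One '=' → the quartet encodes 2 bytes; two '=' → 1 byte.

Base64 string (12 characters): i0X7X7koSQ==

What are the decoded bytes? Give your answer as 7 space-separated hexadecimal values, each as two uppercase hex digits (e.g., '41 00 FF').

After char 0 ('i'=34): chars_in_quartet=1 acc=0x22 bytes_emitted=0
After char 1 ('0'=52): chars_in_quartet=2 acc=0x8B4 bytes_emitted=0
After char 2 ('X'=23): chars_in_quartet=3 acc=0x22D17 bytes_emitted=0
After char 3 ('7'=59): chars_in_quartet=4 acc=0x8B45FB -> emit 8B 45 FB, reset; bytes_emitted=3
After char 4 ('X'=23): chars_in_quartet=1 acc=0x17 bytes_emitted=3
After char 5 ('7'=59): chars_in_quartet=2 acc=0x5FB bytes_emitted=3
After char 6 ('k'=36): chars_in_quartet=3 acc=0x17EE4 bytes_emitted=3
After char 7 ('o'=40): chars_in_quartet=4 acc=0x5FB928 -> emit 5F B9 28, reset; bytes_emitted=6
After char 8 ('S'=18): chars_in_quartet=1 acc=0x12 bytes_emitted=6
After char 9 ('Q'=16): chars_in_quartet=2 acc=0x490 bytes_emitted=6
Padding '==': partial quartet acc=0x490 -> emit 49; bytes_emitted=7

Answer: 8B 45 FB 5F B9 28 49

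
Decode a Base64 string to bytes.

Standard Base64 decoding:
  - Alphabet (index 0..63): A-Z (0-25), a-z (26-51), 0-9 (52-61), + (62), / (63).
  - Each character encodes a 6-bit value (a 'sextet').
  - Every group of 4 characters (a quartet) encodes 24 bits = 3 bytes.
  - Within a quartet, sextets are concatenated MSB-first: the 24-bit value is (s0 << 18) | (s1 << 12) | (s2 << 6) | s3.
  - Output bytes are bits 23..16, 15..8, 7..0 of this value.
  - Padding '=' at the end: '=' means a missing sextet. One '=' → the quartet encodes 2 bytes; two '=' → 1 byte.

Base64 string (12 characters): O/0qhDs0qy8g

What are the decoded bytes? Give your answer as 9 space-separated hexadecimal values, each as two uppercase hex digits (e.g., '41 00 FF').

After char 0 ('O'=14): chars_in_quartet=1 acc=0xE bytes_emitted=0
After char 1 ('/'=63): chars_in_quartet=2 acc=0x3BF bytes_emitted=0
After char 2 ('0'=52): chars_in_quartet=3 acc=0xEFF4 bytes_emitted=0
After char 3 ('q'=42): chars_in_quartet=4 acc=0x3BFD2A -> emit 3B FD 2A, reset; bytes_emitted=3
After char 4 ('h'=33): chars_in_quartet=1 acc=0x21 bytes_emitted=3
After char 5 ('D'=3): chars_in_quartet=2 acc=0x843 bytes_emitted=3
After char 6 ('s'=44): chars_in_quartet=3 acc=0x210EC bytes_emitted=3
After char 7 ('0'=52): chars_in_quartet=4 acc=0x843B34 -> emit 84 3B 34, reset; bytes_emitted=6
After char 8 ('q'=42): chars_in_quartet=1 acc=0x2A bytes_emitted=6
After char 9 ('y'=50): chars_in_quartet=2 acc=0xAB2 bytes_emitted=6
After char 10 ('8'=60): chars_in_quartet=3 acc=0x2ACBC bytes_emitted=6
After char 11 ('g'=32): chars_in_quartet=4 acc=0xAB2F20 -> emit AB 2F 20, reset; bytes_emitted=9

Answer: 3B FD 2A 84 3B 34 AB 2F 20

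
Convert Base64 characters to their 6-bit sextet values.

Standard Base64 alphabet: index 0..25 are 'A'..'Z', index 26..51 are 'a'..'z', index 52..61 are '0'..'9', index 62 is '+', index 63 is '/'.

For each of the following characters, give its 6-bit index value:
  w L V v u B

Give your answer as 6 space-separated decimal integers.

'w': a..z range, 26 + ord('w') − ord('a') = 48
'L': A..Z range, ord('L') − ord('A') = 11
'V': A..Z range, ord('V') − ord('A') = 21
'v': a..z range, 26 + ord('v') − ord('a') = 47
'u': a..z range, 26 + ord('u') − ord('a') = 46
'B': A..Z range, ord('B') − ord('A') = 1

Answer: 48 11 21 47 46 1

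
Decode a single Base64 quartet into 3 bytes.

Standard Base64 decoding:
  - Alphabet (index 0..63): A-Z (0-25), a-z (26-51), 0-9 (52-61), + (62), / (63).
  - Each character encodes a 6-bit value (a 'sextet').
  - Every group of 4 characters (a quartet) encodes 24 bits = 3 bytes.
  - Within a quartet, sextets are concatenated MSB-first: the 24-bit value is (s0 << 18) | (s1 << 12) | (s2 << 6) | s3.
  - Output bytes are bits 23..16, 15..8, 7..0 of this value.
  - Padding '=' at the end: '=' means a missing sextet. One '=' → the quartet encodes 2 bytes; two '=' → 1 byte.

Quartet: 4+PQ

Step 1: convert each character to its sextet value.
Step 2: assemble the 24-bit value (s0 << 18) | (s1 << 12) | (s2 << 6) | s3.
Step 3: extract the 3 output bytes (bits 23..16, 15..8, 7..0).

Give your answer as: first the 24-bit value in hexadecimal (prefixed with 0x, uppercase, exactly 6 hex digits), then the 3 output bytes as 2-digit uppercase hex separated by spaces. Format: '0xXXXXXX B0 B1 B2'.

Answer: 0xE3E3D0 E3 E3 D0

Derivation:
Sextets: 4=56, +=62, P=15, Q=16
24-bit: (56<<18) | (62<<12) | (15<<6) | 16
      = 0xE00000 | 0x03E000 | 0x0003C0 | 0x000010
      = 0xE3E3D0
Bytes: (v>>16)&0xFF=E3, (v>>8)&0xFF=E3, v&0xFF=D0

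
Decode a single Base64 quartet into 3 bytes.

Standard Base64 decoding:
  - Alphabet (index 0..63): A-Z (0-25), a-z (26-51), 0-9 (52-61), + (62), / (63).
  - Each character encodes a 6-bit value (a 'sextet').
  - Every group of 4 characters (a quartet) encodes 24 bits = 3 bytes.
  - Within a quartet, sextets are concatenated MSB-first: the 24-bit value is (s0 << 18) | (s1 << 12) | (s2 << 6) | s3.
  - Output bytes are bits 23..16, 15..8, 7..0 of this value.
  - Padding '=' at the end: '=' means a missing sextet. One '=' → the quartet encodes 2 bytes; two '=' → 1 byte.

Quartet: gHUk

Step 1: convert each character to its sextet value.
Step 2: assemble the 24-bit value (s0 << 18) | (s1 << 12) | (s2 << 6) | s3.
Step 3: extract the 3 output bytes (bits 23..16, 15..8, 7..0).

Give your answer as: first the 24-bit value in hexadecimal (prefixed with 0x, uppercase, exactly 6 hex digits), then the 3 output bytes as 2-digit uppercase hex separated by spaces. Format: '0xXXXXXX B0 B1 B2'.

Sextets: g=32, H=7, U=20, k=36
24-bit: (32<<18) | (7<<12) | (20<<6) | 36
      = 0x800000 | 0x007000 | 0x000500 | 0x000024
      = 0x807524
Bytes: (v>>16)&0xFF=80, (v>>8)&0xFF=75, v&0xFF=24

Answer: 0x807524 80 75 24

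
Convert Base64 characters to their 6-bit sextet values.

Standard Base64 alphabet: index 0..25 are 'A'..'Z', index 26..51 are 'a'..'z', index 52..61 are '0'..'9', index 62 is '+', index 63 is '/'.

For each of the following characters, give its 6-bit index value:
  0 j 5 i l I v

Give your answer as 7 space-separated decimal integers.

'0': 0..9 range, 52 + ord('0') − ord('0') = 52
'j': a..z range, 26 + ord('j') − ord('a') = 35
'5': 0..9 range, 52 + ord('5') − ord('0') = 57
'i': a..z range, 26 + ord('i') − ord('a') = 34
'l': a..z range, 26 + ord('l') − ord('a') = 37
'I': A..Z range, ord('I') − ord('A') = 8
'v': a..z range, 26 + ord('v') − ord('a') = 47

Answer: 52 35 57 34 37 8 47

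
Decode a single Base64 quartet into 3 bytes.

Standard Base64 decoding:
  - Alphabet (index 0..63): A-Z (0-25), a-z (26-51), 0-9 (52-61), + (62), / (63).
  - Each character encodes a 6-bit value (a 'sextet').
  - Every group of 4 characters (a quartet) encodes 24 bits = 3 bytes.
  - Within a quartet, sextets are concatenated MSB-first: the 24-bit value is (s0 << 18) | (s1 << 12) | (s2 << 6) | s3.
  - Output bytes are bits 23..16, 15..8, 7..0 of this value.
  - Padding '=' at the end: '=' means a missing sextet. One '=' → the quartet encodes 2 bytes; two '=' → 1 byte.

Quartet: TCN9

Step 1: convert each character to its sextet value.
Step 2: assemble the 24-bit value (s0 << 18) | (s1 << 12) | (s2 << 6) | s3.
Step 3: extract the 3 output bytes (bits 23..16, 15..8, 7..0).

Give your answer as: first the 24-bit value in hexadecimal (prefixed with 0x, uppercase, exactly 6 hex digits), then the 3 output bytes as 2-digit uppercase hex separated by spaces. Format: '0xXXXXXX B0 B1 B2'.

Answer: 0x4C237D 4C 23 7D

Derivation:
Sextets: T=19, C=2, N=13, 9=61
24-bit: (19<<18) | (2<<12) | (13<<6) | 61
      = 0x4C0000 | 0x002000 | 0x000340 | 0x00003D
      = 0x4C237D
Bytes: (v>>16)&0xFF=4C, (v>>8)&0xFF=23, v&0xFF=7D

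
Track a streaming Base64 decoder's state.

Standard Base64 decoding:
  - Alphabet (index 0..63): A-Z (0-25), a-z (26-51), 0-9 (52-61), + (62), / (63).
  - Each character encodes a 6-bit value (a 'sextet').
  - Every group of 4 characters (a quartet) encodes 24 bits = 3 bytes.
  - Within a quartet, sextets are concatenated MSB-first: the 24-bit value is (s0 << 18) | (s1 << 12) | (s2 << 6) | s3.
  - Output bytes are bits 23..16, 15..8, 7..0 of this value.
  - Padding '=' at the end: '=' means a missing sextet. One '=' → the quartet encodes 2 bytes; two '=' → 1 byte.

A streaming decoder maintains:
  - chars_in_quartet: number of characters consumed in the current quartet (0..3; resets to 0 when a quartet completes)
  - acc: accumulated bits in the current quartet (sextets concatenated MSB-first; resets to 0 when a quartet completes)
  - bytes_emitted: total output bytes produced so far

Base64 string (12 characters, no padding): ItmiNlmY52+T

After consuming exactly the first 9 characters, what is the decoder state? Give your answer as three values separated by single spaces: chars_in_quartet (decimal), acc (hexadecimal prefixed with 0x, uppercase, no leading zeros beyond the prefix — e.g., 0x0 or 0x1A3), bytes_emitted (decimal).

Answer: 1 0x39 6

Derivation:
After char 0 ('I'=8): chars_in_quartet=1 acc=0x8 bytes_emitted=0
After char 1 ('t'=45): chars_in_quartet=2 acc=0x22D bytes_emitted=0
After char 2 ('m'=38): chars_in_quartet=3 acc=0x8B66 bytes_emitted=0
After char 3 ('i'=34): chars_in_quartet=4 acc=0x22D9A2 -> emit 22 D9 A2, reset; bytes_emitted=3
After char 4 ('N'=13): chars_in_quartet=1 acc=0xD bytes_emitted=3
After char 5 ('l'=37): chars_in_quartet=2 acc=0x365 bytes_emitted=3
After char 6 ('m'=38): chars_in_quartet=3 acc=0xD966 bytes_emitted=3
After char 7 ('Y'=24): chars_in_quartet=4 acc=0x365998 -> emit 36 59 98, reset; bytes_emitted=6
After char 8 ('5'=57): chars_in_quartet=1 acc=0x39 bytes_emitted=6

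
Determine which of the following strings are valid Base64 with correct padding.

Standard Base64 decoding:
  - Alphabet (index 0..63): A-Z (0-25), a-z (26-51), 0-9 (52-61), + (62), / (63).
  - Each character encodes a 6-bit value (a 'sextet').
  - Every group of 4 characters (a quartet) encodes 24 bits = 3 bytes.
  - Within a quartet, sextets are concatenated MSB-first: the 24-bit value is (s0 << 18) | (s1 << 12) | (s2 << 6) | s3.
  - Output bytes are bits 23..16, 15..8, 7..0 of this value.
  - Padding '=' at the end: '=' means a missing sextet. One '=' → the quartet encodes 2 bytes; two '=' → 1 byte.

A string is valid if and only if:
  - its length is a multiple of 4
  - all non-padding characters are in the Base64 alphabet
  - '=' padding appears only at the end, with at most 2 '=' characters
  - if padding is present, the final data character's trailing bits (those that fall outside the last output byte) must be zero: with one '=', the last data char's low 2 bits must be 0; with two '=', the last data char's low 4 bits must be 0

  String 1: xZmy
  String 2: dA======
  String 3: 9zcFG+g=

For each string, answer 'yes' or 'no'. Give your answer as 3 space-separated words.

String 1: 'xZmy' → valid
String 2: 'dA======' → invalid (6 pad chars (max 2))
String 3: '9zcFG+g=' → valid

Answer: yes no yes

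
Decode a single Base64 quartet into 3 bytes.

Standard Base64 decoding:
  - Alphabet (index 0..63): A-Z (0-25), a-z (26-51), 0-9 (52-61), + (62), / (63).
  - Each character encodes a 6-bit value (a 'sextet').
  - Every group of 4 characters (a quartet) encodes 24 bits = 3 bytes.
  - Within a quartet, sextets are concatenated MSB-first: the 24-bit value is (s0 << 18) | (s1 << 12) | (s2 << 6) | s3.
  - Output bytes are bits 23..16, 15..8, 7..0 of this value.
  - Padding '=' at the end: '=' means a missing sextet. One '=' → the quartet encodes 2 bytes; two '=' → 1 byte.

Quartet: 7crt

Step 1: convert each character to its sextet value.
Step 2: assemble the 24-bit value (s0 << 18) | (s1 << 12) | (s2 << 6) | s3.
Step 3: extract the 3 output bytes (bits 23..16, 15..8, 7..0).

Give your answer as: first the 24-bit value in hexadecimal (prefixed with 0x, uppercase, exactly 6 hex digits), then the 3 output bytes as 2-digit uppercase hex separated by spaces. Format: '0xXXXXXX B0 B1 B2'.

Sextets: 7=59, c=28, r=43, t=45
24-bit: (59<<18) | (28<<12) | (43<<6) | 45
      = 0xEC0000 | 0x01C000 | 0x000AC0 | 0x00002D
      = 0xEDCAED
Bytes: (v>>16)&0xFF=ED, (v>>8)&0xFF=CA, v&0xFF=ED

Answer: 0xEDCAED ED CA ED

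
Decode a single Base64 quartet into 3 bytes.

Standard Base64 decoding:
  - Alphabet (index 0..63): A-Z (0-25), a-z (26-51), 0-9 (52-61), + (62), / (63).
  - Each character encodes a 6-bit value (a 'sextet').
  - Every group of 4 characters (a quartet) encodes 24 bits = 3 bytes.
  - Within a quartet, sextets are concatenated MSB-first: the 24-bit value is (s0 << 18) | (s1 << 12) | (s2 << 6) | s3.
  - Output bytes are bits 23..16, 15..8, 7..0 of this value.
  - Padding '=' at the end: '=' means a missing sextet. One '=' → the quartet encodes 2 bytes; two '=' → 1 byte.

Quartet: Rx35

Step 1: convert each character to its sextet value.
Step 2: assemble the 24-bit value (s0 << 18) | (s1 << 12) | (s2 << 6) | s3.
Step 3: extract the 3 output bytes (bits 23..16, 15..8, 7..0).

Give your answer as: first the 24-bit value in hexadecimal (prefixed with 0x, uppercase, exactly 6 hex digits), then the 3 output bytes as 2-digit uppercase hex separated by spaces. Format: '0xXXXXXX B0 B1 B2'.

Sextets: R=17, x=49, 3=55, 5=57
24-bit: (17<<18) | (49<<12) | (55<<6) | 57
      = 0x440000 | 0x031000 | 0x000DC0 | 0x000039
      = 0x471DF9
Bytes: (v>>16)&0xFF=47, (v>>8)&0xFF=1D, v&0xFF=F9

Answer: 0x471DF9 47 1D F9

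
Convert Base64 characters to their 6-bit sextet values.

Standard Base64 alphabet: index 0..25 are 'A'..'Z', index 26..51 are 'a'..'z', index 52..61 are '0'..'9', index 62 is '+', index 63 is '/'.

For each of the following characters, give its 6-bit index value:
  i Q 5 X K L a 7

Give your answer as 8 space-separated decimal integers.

Answer: 34 16 57 23 10 11 26 59

Derivation:
'i': a..z range, 26 + ord('i') − ord('a') = 34
'Q': A..Z range, ord('Q') − ord('A') = 16
'5': 0..9 range, 52 + ord('5') − ord('0') = 57
'X': A..Z range, ord('X') − ord('A') = 23
'K': A..Z range, ord('K') − ord('A') = 10
'L': A..Z range, ord('L') − ord('A') = 11
'a': a..z range, 26 + ord('a') − ord('a') = 26
'7': 0..9 range, 52 + ord('7') − ord('0') = 59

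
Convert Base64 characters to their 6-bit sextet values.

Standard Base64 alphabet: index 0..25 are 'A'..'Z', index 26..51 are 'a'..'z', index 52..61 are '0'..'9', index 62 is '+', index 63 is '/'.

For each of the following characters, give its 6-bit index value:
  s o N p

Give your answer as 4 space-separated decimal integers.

Answer: 44 40 13 41

Derivation:
's': a..z range, 26 + ord('s') − ord('a') = 44
'o': a..z range, 26 + ord('o') − ord('a') = 40
'N': A..Z range, ord('N') − ord('A') = 13
'p': a..z range, 26 + ord('p') − ord('a') = 41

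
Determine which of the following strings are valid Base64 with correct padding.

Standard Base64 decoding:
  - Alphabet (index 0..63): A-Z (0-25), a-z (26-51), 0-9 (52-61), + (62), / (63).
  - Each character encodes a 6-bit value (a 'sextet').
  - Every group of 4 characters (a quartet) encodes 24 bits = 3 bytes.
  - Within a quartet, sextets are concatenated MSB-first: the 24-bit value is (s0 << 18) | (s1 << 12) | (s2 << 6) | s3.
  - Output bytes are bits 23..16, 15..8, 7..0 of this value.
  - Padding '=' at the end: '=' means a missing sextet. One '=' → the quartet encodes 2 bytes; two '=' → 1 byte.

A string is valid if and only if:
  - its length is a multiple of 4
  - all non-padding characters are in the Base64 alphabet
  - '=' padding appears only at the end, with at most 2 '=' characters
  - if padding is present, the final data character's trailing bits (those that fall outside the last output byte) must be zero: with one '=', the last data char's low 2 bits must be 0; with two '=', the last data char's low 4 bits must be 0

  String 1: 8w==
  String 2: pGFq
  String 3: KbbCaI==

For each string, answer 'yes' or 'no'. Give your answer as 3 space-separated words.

Answer: yes yes no

Derivation:
String 1: '8w==' → valid
String 2: 'pGFq' → valid
String 3: 'KbbCaI==' → invalid (bad trailing bits)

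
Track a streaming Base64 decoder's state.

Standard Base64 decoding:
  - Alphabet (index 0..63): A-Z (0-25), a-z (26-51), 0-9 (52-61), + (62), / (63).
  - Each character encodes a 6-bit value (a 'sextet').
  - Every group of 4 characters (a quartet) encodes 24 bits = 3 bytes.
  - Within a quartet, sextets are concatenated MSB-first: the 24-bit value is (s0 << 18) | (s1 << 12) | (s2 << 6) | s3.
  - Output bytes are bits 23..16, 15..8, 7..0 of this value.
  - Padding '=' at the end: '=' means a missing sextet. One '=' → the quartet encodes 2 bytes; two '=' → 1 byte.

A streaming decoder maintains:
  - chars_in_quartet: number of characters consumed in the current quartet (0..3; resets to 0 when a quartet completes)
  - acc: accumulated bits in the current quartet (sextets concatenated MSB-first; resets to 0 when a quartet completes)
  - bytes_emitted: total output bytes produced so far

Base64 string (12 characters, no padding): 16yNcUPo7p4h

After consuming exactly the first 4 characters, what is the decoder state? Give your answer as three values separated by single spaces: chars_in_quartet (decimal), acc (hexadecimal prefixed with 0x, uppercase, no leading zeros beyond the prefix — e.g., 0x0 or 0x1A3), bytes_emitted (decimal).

After char 0 ('1'=53): chars_in_quartet=1 acc=0x35 bytes_emitted=0
After char 1 ('6'=58): chars_in_quartet=2 acc=0xD7A bytes_emitted=0
After char 2 ('y'=50): chars_in_quartet=3 acc=0x35EB2 bytes_emitted=0
After char 3 ('N'=13): chars_in_quartet=4 acc=0xD7AC8D -> emit D7 AC 8D, reset; bytes_emitted=3

Answer: 0 0x0 3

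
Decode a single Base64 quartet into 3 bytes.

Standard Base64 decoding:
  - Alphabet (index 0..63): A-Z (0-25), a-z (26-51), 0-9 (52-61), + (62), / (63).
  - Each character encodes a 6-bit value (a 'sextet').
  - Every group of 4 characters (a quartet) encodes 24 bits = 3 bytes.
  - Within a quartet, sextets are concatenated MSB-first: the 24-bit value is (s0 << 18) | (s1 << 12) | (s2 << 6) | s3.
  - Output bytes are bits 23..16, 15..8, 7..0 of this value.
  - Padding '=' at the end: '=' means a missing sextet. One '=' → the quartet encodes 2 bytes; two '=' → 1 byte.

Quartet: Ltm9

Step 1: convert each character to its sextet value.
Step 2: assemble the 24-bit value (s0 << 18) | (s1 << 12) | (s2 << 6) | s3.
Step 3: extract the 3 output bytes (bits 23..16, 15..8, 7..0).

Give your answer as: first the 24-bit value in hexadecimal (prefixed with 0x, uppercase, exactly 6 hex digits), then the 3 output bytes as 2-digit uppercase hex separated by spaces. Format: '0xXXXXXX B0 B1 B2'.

Answer: 0x2ED9BD 2E D9 BD

Derivation:
Sextets: L=11, t=45, m=38, 9=61
24-bit: (11<<18) | (45<<12) | (38<<6) | 61
      = 0x2C0000 | 0x02D000 | 0x000980 | 0x00003D
      = 0x2ED9BD
Bytes: (v>>16)&0xFF=2E, (v>>8)&0xFF=D9, v&0xFF=BD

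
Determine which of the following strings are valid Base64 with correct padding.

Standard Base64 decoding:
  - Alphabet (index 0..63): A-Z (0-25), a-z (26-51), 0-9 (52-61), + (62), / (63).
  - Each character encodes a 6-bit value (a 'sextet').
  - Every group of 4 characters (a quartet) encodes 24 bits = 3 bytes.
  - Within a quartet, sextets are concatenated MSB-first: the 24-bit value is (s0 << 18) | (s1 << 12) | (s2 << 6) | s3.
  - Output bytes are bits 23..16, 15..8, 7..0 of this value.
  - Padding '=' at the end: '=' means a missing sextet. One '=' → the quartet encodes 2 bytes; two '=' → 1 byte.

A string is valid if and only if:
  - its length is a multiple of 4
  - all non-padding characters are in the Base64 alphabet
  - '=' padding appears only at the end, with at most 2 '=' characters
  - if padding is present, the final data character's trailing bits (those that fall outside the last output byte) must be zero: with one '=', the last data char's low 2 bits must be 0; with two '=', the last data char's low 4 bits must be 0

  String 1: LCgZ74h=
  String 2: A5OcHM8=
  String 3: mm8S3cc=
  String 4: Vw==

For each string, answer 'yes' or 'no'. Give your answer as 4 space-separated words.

String 1: 'LCgZ74h=' → invalid (bad trailing bits)
String 2: 'A5OcHM8=' → valid
String 3: 'mm8S3cc=' → valid
String 4: 'Vw==' → valid

Answer: no yes yes yes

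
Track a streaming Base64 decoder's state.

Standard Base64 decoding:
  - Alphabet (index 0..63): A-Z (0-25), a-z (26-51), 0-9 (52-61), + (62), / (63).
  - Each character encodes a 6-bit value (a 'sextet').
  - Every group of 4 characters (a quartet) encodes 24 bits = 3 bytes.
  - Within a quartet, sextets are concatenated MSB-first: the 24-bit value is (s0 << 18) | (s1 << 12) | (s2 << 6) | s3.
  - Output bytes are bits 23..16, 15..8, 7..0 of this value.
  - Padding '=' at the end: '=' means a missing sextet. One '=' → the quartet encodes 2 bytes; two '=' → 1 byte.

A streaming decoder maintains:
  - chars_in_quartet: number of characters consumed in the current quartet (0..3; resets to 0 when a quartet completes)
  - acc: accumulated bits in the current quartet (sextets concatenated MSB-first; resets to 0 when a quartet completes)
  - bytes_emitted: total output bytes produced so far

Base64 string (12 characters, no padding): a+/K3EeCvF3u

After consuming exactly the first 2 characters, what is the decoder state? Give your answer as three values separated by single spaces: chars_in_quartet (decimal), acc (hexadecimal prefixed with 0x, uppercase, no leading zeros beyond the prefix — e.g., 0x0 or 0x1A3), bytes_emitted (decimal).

Answer: 2 0x6BE 0

Derivation:
After char 0 ('a'=26): chars_in_quartet=1 acc=0x1A bytes_emitted=0
After char 1 ('+'=62): chars_in_quartet=2 acc=0x6BE bytes_emitted=0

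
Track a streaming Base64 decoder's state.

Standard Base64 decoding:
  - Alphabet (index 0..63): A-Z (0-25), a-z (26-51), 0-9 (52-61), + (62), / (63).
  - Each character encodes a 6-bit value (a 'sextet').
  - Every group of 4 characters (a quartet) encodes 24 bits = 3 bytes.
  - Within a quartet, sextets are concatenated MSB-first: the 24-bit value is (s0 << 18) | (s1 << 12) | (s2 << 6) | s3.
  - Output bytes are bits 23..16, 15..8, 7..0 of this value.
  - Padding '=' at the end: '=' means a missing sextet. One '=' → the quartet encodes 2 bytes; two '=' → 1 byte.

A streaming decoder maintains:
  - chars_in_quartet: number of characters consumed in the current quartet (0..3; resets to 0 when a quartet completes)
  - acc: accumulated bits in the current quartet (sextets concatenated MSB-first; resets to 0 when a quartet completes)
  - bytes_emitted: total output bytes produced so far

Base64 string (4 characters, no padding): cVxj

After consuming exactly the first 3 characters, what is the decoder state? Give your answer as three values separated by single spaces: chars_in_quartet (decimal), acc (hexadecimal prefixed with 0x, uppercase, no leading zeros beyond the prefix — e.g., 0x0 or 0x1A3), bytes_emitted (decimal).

Answer: 3 0x1C571 0

Derivation:
After char 0 ('c'=28): chars_in_quartet=1 acc=0x1C bytes_emitted=0
After char 1 ('V'=21): chars_in_quartet=2 acc=0x715 bytes_emitted=0
After char 2 ('x'=49): chars_in_quartet=3 acc=0x1C571 bytes_emitted=0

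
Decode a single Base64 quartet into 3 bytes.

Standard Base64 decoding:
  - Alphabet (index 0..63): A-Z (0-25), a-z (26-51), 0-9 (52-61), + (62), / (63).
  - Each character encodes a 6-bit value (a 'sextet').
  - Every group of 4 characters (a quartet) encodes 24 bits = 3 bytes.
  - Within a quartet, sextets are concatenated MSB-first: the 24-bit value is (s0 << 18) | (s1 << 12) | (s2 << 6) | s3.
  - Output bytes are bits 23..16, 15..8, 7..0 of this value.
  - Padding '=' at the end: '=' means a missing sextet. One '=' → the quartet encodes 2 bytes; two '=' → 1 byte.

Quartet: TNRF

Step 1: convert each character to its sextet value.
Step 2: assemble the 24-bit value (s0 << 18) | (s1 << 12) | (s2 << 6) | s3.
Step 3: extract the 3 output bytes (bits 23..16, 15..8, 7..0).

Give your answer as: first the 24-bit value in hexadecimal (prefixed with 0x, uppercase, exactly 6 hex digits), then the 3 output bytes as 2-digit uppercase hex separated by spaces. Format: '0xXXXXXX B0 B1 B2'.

Answer: 0x4CD445 4C D4 45

Derivation:
Sextets: T=19, N=13, R=17, F=5
24-bit: (19<<18) | (13<<12) | (17<<6) | 5
      = 0x4C0000 | 0x00D000 | 0x000440 | 0x000005
      = 0x4CD445
Bytes: (v>>16)&0xFF=4C, (v>>8)&0xFF=D4, v&0xFF=45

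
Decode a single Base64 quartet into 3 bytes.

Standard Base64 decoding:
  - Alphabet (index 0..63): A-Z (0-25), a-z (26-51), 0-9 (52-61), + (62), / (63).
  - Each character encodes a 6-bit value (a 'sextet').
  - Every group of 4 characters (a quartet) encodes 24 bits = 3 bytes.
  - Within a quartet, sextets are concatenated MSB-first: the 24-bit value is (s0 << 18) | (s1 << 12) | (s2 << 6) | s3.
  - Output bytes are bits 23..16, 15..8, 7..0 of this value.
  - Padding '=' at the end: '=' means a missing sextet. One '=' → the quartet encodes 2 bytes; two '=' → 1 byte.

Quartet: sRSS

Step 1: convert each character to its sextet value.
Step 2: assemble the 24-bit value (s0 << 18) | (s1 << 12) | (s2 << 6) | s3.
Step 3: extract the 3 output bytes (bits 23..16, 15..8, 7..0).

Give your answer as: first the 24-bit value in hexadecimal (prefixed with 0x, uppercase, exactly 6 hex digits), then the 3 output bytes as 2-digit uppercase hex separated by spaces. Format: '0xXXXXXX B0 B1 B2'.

Answer: 0xB11492 B1 14 92

Derivation:
Sextets: s=44, R=17, S=18, S=18
24-bit: (44<<18) | (17<<12) | (18<<6) | 18
      = 0xB00000 | 0x011000 | 0x000480 | 0x000012
      = 0xB11492
Bytes: (v>>16)&0xFF=B1, (v>>8)&0xFF=14, v&0xFF=92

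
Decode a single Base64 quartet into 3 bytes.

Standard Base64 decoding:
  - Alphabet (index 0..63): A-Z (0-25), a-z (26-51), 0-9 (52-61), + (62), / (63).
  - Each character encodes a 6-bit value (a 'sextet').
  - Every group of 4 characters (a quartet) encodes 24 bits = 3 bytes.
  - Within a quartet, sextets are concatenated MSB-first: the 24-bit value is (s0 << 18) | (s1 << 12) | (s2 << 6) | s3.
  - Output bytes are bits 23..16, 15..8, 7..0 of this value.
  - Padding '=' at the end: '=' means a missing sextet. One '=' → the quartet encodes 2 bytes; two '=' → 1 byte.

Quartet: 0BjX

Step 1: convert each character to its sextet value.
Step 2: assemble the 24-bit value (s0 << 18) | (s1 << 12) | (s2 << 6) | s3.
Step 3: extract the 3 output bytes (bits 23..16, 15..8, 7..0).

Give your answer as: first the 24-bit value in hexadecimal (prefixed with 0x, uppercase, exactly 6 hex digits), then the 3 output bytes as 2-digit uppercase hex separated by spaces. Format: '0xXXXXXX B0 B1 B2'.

Answer: 0xD018D7 D0 18 D7

Derivation:
Sextets: 0=52, B=1, j=35, X=23
24-bit: (52<<18) | (1<<12) | (35<<6) | 23
      = 0xD00000 | 0x001000 | 0x0008C0 | 0x000017
      = 0xD018D7
Bytes: (v>>16)&0xFF=D0, (v>>8)&0xFF=18, v&0xFF=D7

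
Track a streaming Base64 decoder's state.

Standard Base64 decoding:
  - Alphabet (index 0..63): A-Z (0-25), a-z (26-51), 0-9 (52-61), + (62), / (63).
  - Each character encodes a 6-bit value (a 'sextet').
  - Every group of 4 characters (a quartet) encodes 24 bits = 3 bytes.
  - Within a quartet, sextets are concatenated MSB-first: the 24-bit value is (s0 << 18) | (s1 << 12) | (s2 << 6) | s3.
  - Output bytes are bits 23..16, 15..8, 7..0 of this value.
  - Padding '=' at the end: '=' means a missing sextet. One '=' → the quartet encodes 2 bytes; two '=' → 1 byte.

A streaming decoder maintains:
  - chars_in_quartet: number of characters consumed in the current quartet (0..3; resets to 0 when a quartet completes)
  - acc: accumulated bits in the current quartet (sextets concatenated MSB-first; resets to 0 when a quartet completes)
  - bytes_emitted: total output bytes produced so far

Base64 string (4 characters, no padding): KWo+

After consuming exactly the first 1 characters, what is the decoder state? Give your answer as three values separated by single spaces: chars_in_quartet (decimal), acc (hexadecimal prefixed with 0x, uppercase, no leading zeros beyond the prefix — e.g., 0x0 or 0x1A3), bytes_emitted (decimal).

After char 0 ('K'=10): chars_in_quartet=1 acc=0xA bytes_emitted=0

Answer: 1 0xA 0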